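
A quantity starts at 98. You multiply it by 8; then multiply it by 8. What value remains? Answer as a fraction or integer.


Start with 98.
Step 1: Multiply by 8: 98 * 8 = 784
Step 2: Multiply by 8: 784 * 8 = 6272
Final result = 6272

6272


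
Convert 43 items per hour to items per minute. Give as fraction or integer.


Converting from per hour to per minute
Rate = 43 items per hour
Divide by 60: 43/60
= 43/60 items per minute

43/60


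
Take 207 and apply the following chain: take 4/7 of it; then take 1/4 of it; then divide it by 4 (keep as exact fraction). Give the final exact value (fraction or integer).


Start with 207.
Step 1: Take 4/7: 207 * 4/7 = 828/7
Step 2: Take 1/4: 828/7 * 1/4 = 207/7
Step 3: Divide by 4: 207/7 / 4 = 207/28
Final result = 207/28

207/28


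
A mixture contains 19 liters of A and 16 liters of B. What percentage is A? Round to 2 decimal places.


Volume of A = 19 L
Volume of B = 16 L
Total volume = 19 + 16 = 35 L
Percentage of A = (19/35) * 100
= 54.29%

54.29


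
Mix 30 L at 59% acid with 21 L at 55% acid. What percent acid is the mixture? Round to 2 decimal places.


Solute in mixture 1 = 59% of 30 L = 30*59/100 = 177/10 L
Solute in mixture 2 = 55% of 21 L = 21*55/100 = 231/20 L
Total solute = 177/10 + 231/20 = 117/4 L
Total volume = 30 + 21 = 51 L
Final concentration = 117/4/51 * 100 = 57.35%

57.35


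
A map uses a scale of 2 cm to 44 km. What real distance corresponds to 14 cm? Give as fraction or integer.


Map scale: 2 cm = 44 km
Measured distance on map = 14 cm
Set up proportion: 14 * 44 / 2
= 616 / 2
= 308 km

308


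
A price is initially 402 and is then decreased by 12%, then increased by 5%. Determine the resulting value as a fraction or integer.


Start: 402
Step 1: decrease by 12% => multiply by 88/100
  402 * 88/100 = 8844/25
Step 2: increase by 5% => multiply by 105/100
  8844/25 * 105/100 = 46431/125
Final value = 46431/125

46431/125


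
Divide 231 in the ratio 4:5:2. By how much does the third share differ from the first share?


Total parts = 4 + 5 + 2 = 11
Value per part = 231 / 11 = 21
Shares: 4*21=84, 5*21=105, 2*21=42
Third share = 42, first share = 84
Difference = |42 - 84| = 42

42


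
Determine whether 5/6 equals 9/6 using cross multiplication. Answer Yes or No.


Cross multiply to check 5/6 = 9/6
Left cross product: 5 * 6 = 30
Right cross product: 6 * 9 = 54
30 != 54
Not equal, so proportions differ => No

No


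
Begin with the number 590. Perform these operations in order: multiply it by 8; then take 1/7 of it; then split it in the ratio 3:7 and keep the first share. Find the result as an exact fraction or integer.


Start with 590.
Step 1: Multiply by 8: 590 * 8 = 4720
Step 2: Take 1/7: 4720 * 1/7 = 4720/7
Step 3: Split 3:7, first share = 4720/7 * 3/10 = 1416/7
Final result = 1416/7

1416/7


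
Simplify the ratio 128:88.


Find GCD(128, 88)
GCD = 8
Divide both by 8: 128/8 = 16, 88/8 = 11
Simplified ratio = 16:11

16:11


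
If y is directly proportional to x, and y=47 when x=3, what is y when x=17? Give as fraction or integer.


Direct proportion: y = kx
Find k: k = 47/3 = 47/3
Compute y at x=17: y = 47/3 * 17
y = 799/3

799/3


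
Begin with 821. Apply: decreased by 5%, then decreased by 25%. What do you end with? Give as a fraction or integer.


Start: 821
Step 1: decrease by 5% => multiply by 95/100
  821 * 95/100 = 15599/20
Step 2: decrease by 25% => multiply by 75/100
  15599/20 * 75/100 = 46797/80
Final value = 46797/80

46797/80


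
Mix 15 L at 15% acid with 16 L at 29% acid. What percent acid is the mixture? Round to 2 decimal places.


Solute in mixture 1 = 15% of 15 L = 15*15/100 = 9/4 L
Solute in mixture 2 = 29% of 16 L = 16*29/100 = 116/25 L
Total solute = 9/4 + 116/25 = 689/100 L
Total volume = 15 + 16 = 31 L
Final concentration = 689/100/31 * 100 = 22.23%

22.23


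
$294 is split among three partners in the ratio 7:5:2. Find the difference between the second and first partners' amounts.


Total parts = 7 + 5 + 2 = 14
Value per part = 294 / 14 = 21
Shares: 7*21=147, 5*21=105, 2*21=42
Second share = 105, first share = 147
Difference = |105 - 147| = 42

42


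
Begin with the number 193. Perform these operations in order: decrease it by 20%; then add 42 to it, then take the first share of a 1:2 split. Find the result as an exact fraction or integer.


Start with 193.
Step 1: Decrease by 20%: 193 * 80/100 = 772/5
Step 2: Add 42: 772/5+42=982/5; split 1:2 first = 982/5*1/3 = 982/15
Final result = 982/15

982/15


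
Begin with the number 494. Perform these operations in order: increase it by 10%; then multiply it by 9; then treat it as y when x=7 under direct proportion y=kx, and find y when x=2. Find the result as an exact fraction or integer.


Start with 494.
Step 1: Increase by 10%: 494 * 110/100 = 2717/5
Step 2: Multiply by 9: 2717/5 * 9 = 24453/5
Step 3: Direct prop: k = (24453/5)/7; new y = k*2 = 24453/5*2/7 = 48906/35
Final result = 48906/35

48906/35


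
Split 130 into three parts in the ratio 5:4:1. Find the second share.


Ratio = 5:4:1
Total parts = 5 + 4 + 1 = 10
Value per part = 130 / 10 = 13
First share = 5 * 13 = 65
Middle share = 4 * 13 = 52
Third share = 1 * 13 = 13

52


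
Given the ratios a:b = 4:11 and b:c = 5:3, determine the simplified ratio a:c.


Given a:b = 4:11 and b:c = 5:3
Make b consistent. Multiply first ratio by 5: a:b = 20:55
Multiply second ratio by 11: b:c = 55:33
Now b = 55 in both, so a:b:c = 20:55:33
Therefore a:c = 20:33
Simplify by GCD: a:c = 20:33

20:33


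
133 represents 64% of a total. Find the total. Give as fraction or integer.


Given: 133 is 64% of the whole
Set up: 133 = 64/100 * whole
whole = 133 * 100 / 64
whole = 13300 / 64
whole = 3325/16

3325/16


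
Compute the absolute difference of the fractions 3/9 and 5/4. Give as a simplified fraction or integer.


Simplify: 3/9 = 1/3 and 5/4 = 5/4
Find common denominator: LCD = 12
Convert: 4/12 and 15/12
Difference = |4 - 15|/12 = 11/12
Simplified = 11/12

11/12


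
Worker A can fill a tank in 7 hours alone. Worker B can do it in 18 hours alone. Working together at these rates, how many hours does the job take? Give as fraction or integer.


Rate of A = 1/7 job per hour
Rate of B = 1/18 job per hour
Combined rate = 1/7 + 1/18
Find common denominator: (18 + 7)/(7*18) = 25/126
Combined rate = 25/126 job per hour
Time together = 1 / (25/126) = 126/25 hours

126/25


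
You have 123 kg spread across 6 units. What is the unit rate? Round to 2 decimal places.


Total kg = 123
Number of units = 6
Unit rate = 123 / 6
= 20.50 kg per unit

20.50


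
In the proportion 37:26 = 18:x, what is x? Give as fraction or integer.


Setting up: 37/26 = 18/x
Cross multiply: 37 * x = 26 * 18
37x = 468
x = 468/37
x = 468/37

468/37


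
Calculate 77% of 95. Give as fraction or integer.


Compute 77% of 95
Convert percentage: 77% = 77/100
Multiply: 95 * 77/100
= 7315/100
= 1463/20

1463/20


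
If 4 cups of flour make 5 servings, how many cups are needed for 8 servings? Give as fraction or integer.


Original: 4 cups for 5 servings
Target servings = 8
Scaling factor = 8/5
New amount = 4 * 8/5
= 32/5
= 32/5 cups

32/5


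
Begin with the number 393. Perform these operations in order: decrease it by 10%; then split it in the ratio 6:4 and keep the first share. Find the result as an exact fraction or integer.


Start with 393.
Step 1: Decrease by 10%: 393 * 90/100 = 3537/10
Step 2: Split 6:4, first share = 3537/10 * 6/10 = 10611/50
Final result = 10611/50

10611/50


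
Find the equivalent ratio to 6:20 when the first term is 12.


Original ratio: 6:20
First term target: 12
Scale factor = 12 / 6 = 2
Multiply second term: 20 * 2 = 40
Equivalent ratio = 12:40

12:40


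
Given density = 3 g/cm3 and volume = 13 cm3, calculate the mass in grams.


Using mass = density * volume
Density = 3 g/cm3
Volume = 13 cm3
Mass = 3 * 13
= 39 g

39


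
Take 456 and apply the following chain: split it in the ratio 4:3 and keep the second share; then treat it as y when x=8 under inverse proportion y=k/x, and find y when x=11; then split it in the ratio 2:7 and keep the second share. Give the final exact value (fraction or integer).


Start with 456.
Step 1: Split 4:3, second share = 456 * 3/7 = 1368/7
Step 2: Inverse prop: k = (1368/7)*8; new y = k/11 = 1368/7*8/11 = 10944/77
Step 3: Split 2:7, second share = 10944/77 * 7/9 = 1216/11
Final result = 1216/11

1216/11


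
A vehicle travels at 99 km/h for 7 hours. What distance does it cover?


Using distance = speed * time
Speed = 99 km/h
Time = 7 hours
Distance = 99 * 7
= 693 km

693


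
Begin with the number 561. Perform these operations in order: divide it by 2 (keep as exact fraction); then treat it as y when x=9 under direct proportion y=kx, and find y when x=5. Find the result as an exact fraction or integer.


Start with 561.
Step 1: Divide by 2: 561 / 2 = 561/2
Step 2: Direct prop: k = (561/2)/9; new y = k*5 = 561/2*5/9 = 935/6
Final result = 935/6

935/6


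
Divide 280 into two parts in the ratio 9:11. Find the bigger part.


Total parts = 9 + 11 = 20
Value per part = 280 / 20 = 14
First share = 9 * 14 = 126
Second share = 11 * 14 = 154
Larger share = 154

154


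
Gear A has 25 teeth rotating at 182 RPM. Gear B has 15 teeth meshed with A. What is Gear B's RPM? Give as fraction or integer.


Gear ratio: teeth_A * RPM_A = teeth_B * RPM_B
25 * 182 = 15 * RPM_B
4550 = 15 * RPM_B
RPM_B = 4550 / 15
RPM_B = 910/3

910/3


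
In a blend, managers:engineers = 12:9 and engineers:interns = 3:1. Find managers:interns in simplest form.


Given a:b = 12:9 and b:c = 3:1
Make b consistent. Multiply first ratio by 3: a:b = 36:27
Multiply second ratio by 9: b:c = 27:9
Now b = 27 in both, so a:b:c = 36:27:9
Therefore a:c = 36:9
Simplify by GCD: a:c = 4:1

4:1


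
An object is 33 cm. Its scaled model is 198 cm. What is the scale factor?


Original length = 33 cm
Scaled length = 198 cm
Scale factor = 198 / 33
= 6

6


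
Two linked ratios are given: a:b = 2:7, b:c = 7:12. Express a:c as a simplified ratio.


Given a:b = 2:7 and b:c = 7:12
Make b consistent. Multiply first ratio by 7: a:b = 14:49
Multiply second ratio by 7: b:c = 49:84
Now b = 49 in both, so a:b:c = 14:49:84
Therefore a:c = 14:84
Simplify by GCD: a:c = 1:6

1:6


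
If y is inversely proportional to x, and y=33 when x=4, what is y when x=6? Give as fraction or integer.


Inverse proportion: y = k/x
Find k: k = 4 * 33 = 132
Compute y at x=6: y = 132/6
y = 22

22


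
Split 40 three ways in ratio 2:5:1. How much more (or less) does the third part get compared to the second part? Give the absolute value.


Total parts = 2 + 5 + 1 = 8
Value per part = 40 / 8 = 5
Shares: 2*5=10, 5*5=25, 1*5=5
Third share = 5, second share = 25
Difference = |5 - 25| = 20

20


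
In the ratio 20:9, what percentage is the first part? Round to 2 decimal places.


Total parts = 20 + 9 = 29
First part fraction = 20/29
Percentage = (20/29) * 100
= 0.689655 * 100
= 68.97%

68.97


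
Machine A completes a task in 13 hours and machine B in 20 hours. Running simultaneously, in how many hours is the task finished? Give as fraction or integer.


Rate of A = 1/13 job per hour
Rate of B = 1/20 job per hour
Combined rate = 1/13 + 1/20
Find common denominator: (20 + 13)/(13*20) = 33/260
Combined rate = 33/260 job per hour
Time together = 1 / (33/260) = 260/33 hours

260/33


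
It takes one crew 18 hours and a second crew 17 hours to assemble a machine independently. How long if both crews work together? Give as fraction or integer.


Rate of A = 1/18 job per hour
Rate of B = 1/17 job per hour
Combined rate = 1/18 + 1/17
Find common denominator: (17 + 18)/(18*17) = 35/306
Combined rate = 35/306 job per hour
Time together = 1 / (35/306) = 306/35 hours

306/35


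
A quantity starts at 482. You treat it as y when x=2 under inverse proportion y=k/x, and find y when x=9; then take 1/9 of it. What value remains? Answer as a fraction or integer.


Start with 482.
Step 1: Inverse prop: k = (482)*2; new y = k/9 = 482*2/9 = 964/9
Step 2: Take 1/9: 964/9 * 1/9 = 964/81
Final result = 964/81

964/81


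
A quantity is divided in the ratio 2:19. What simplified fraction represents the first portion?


Total parts = 2 + 19 = 21
First part fraction = 2/21
Simplify: 2/21 = 2/21

2/21


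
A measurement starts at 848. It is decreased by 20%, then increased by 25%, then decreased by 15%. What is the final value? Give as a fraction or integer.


Start: 848
Step 1: decrease by 20% => multiply by 80/100
  848 * 80/100 = 3392/5
Step 2: increase by 25% => multiply by 125/100
  3392/5 * 125/100 = 848
Step 3: decrease by 15% => multiply by 85/100
  848 * 85/100 = 3604/5
Final value = 3604/5

3604/5


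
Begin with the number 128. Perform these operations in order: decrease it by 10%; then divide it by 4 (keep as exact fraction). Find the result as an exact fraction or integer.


Start with 128.
Step 1: Decrease by 10%: 128 * 90/100 = 576/5
Step 2: Divide by 4: 576/5 / 4 = 144/5
Final result = 144/5

144/5


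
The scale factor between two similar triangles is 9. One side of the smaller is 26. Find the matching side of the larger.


Similar triangles have proportional sides
Scale factor = 9
Smaller side = 26
Corresponding larger side = 26 * 9
= 234

234


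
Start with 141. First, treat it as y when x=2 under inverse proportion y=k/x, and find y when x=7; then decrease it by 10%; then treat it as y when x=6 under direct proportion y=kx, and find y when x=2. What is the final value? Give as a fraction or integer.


Start with 141.
Step 1: Inverse prop: k = (141)*2; new y = k/7 = 141*2/7 = 282/7
Step 2: Decrease by 10%: 282/7 * 90/100 = 1269/35
Step 3: Direct prop: k = (1269/35)/6; new y = k*2 = 1269/35*2/6 = 423/35
Final result = 423/35

423/35


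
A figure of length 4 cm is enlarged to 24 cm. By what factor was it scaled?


Original length = 4 cm
Scaled length = 24 cm
Scale factor = 24 / 4
= 6

6


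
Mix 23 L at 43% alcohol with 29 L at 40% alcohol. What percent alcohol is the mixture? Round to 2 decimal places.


Solute in mixture 1 = 43% of 23 L = 23*43/100 = 989/100 L
Solute in mixture 2 = 40% of 29 L = 29*40/100 = 58/5 L
Total solute = 989/100 + 58/5 = 2149/100 L
Total volume = 23 + 29 = 52 L
Final concentration = 2149/100/52 * 100 = 41.33%

41.33


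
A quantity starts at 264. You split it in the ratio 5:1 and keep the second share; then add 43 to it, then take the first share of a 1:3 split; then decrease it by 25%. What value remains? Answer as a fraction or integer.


Start with 264.
Step 1: Split 5:1, second share = 264 * 1/6 = 44
Step 2: Add 43: 44+43=87; split 1:3 first = 87*1/4 = 87/4
Step 3: Decrease by 25%: 87/4 * 75/100 = 261/16
Final result = 261/16

261/16


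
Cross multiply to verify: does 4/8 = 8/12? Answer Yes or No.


Cross multiply to check 4/8 = 8/12
Left cross product: 4 * 12 = 48
Right cross product: 8 * 8 = 64
48 != 64
Not equal, so proportions differ => No

No


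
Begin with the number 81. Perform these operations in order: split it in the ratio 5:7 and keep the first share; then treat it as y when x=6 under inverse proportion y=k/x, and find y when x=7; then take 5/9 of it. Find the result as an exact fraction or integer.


Start with 81.
Step 1: Split 5:7, first share = 81 * 5/12 = 135/4
Step 2: Inverse prop: k = (135/4)*6; new y = k/7 = 135/4*6/7 = 405/14
Step 3: Take 5/9: 405/14 * 5/9 = 225/14
Final result = 225/14

225/14


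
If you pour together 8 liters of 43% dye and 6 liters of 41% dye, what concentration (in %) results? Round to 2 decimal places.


Solute in mixture 1 = 43% of 8 L = 8*43/100 = 86/25 L
Solute in mixture 2 = 41% of 6 L = 6*41/100 = 123/50 L
Total solute = 86/25 + 123/50 = 59/10 L
Total volume = 8 + 6 = 14 L
Final concentration = 59/10/14 * 100 = 42.14%

42.14


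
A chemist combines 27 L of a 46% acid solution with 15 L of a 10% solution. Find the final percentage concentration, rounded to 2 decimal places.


Solute in mixture 1 = 46% of 27 L = 27*46/100 = 621/50 L
Solute in mixture 2 = 10% of 15 L = 15*10/100 = 3/2 L
Total solute = 621/50 + 3/2 = 348/25 L
Total volume = 27 + 15 = 42 L
Final concentration = 348/25/42 * 100 = 33.14%

33.14


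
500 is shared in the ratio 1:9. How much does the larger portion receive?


Total parts = 1 + 9 = 10
Value per part = 500 / 10 = 50
First share = 1 * 50 = 50
Second share = 9 * 50 = 450
Larger share = 450

450


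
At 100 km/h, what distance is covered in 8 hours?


Using distance = speed * time
Speed = 100 km/h
Time = 8 hours
Distance = 100 * 8
= 800 km

800


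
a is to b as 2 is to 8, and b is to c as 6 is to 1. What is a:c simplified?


Given a:b = 2:8 and b:c = 6:1
Make b consistent. Multiply first ratio by 6: a:b = 12:48
Multiply second ratio by 8: b:c = 48:8
Now b = 48 in both, so a:b:c = 12:48:8
Therefore a:c = 12:8
Simplify by GCD: a:c = 3:2

3:2


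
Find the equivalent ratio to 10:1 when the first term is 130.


Original ratio: 10:1
First term target: 130
Scale factor = 130 / 10 = 13
Multiply second term: 1 * 13 = 13
Equivalent ratio = 130:13

130:13


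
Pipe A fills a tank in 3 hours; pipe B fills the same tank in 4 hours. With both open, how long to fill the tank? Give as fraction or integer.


Rate of A = 1/3 job per hour
Rate of B = 1/4 job per hour
Combined rate = 1/3 + 1/4
Find common denominator: (4 + 3)/(3*4) = 7/12
Combined rate = 7/12 job per hour
Time together = 1 / (7/12) = 12/7 hours

12/7


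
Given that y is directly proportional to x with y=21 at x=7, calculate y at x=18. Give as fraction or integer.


Direct proportion: y = kx
Find k: k = 21/7 = 3
Compute y at x=18: y = 3 * 18
y = 54

54


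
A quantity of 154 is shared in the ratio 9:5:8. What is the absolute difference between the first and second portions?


Total parts = 9 + 5 + 8 = 22
Value per part = 154 / 22 = 7
Shares: 9*7=63, 5*7=35, 8*7=56
First share = 63, second share = 35
Difference = |63 - 35| = 28

28


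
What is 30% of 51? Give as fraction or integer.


Compute 30% of 51
Convert percentage: 30% = 30/100
Multiply: 51 * 30/100
= 1530/100
= 153/10

153/10


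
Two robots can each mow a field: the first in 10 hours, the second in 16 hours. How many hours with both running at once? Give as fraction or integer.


Rate of A = 1/10 job per hour
Rate of B = 1/16 job per hour
Combined rate = 1/10 + 1/16
Find common denominator: (16 + 10)/(10*16) = 26/160
Combined rate = 13/80 job per hour
Time together = 1 / (13/80) = 80/13 hours

80/13


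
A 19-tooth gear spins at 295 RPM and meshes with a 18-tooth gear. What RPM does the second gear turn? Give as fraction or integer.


Gear ratio: teeth_A * RPM_A = teeth_B * RPM_B
19 * 295 = 18 * RPM_B
5605 = 18 * RPM_B
RPM_B = 5605 / 18
RPM_B = 5605/18

5605/18


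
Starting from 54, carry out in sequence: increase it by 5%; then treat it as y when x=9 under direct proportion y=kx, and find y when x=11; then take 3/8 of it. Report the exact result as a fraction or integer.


Start with 54.
Step 1: Increase by 5%: 54 * 105/100 = 567/10
Step 2: Direct prop: k = (567/10)/9; new y = k*11 = 567/10*11/9 = 693/10
Step 3: Take 3/8: 693/10 * 3/8 = 2079/80
Final result = 2079/80

2079/80


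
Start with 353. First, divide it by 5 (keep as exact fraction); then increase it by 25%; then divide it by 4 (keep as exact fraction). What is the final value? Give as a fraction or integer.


Start with 353.
Step 1: Divide by 5: 353 / 5 = 353/5
Step 2: Increase by 25%: 353/5 * 125/100 = 353/4
Step 3: Divide by 4: 353/4 / 4 = 353/16
Final result = 353/16

353/16


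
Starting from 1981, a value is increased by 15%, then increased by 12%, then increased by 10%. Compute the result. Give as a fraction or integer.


Start: 1981
Step 1: increase by 15% => multiply by 115/100
  1981 * 115/100 = 45563/20
Step 2: increase by 12% => multiply by 112/100
  45563/20 * 112/100 = 318941/125
Step 3: increase by 10% => multiply by 110/100
  318941/125 * 110/100 = 3508351/1250
Final value = 3508351/1250

3508351/1250


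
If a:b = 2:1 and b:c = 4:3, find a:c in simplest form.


Given a:b = 2:1 and b:c = 4:3
Make b consistent. Multiply first ratio by 4: a:b = 8:4
Multiply second ratio by 1: b:c = 4:3
Now b = 4 in both, so a:b:c = 8:4:3
Therefore a:c = 8:3
Simplify by GCD: a:c = 8:3

8:3


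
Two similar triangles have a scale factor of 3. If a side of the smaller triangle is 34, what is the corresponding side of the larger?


Similar triangles have proportional sides
Scale factor = 3
Smaller side = 34
Corresponding larger side = 34 * 3
= 102

102


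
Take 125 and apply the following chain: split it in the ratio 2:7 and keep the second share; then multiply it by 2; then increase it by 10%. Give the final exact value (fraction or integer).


Start with 125.
Step 1: Split 2:7, second share = 125 * 7/9 = 875/9
Step 2: Multiply by 2: 875/9 * 2 = 1750/9
Step 3: Increase by 10%: 1750/9 * 110/100 = 1925/9
Final result = 1925/9

1925/9


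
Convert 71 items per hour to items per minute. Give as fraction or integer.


Converting from per hour to per minute
Rate = 71 items per hour
Divide by 60: 71/60
= 71/60 items per minute

71/60


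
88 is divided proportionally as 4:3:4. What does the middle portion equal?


Ratio = 4:3:4
Total parts = 4 + 3 + 4 = 11
Value per part = 88 / 11 = 8
First share = 4 * 8 = 32
Middle share = 3 * 8 = 24
Third share = 4 * 8 = 32

24


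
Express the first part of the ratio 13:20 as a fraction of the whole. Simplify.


Total parts = 13 + 20 = 33
First part fraction = 13/33
Simplify: 13/33 = 13/33

13/33


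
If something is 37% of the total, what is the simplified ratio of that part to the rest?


Part = 37%, Remainder = 63%
Ratio = 37:63
GCD(37, 63) = 1
Simplify: 37:63 = 37:63

37:63


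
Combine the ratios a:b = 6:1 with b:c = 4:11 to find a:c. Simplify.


Given a:b = 6:1 and b:c = 4:11
Make b consistent. Multiply first ratio by 4: a:b = 24:4
Multiply second ratio by 1: b:c = 4:11
Now b = 4 in both, so a:b:c = 24:4:11
Therefore a:c = 24:11
Simplify by GCD: a:c = 24:11

24:11


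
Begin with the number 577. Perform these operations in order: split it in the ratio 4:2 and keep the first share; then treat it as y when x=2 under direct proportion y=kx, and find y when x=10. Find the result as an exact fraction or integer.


Start with 577.
Step 1: Split 4:2, first share = 577 * 4/6 = 1154/3
Step 2: Direct prop: k = (1154/3)/2; new y = k*10 = 1154/3*10/2 = 5770/3
Final result = 5770/3

5770/3


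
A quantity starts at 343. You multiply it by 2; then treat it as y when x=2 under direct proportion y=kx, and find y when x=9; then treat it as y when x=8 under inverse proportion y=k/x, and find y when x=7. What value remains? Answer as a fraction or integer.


Start with 343.
Step 1: Multiply by 2: 343 * 2 = 686
Step 2: Direct prop: k = (686)/2; new y = k*9 = 686*9/2 = 3087
Step 3: Inverse prop: k = (3087)*8; new y = k/7 = 3087*8/7 = 3528
Final result = 3528

3528


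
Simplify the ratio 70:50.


Find GCD(70, 50)
GCD = 10
Divide both by 10: 70/10 = 7, 50/10 = 5
Simplified ratio = 7:5

7:5


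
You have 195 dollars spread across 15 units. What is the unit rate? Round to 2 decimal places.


Total dollars = 195
Number of units = 15
Unit rate = 195 / 15
= 13 dollars per unit

13


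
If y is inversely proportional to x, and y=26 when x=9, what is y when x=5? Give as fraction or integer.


Inverse proportion: y = k/x
Find k: k = 9 * 26 = 234
Compute y at x=5: y = 234/5
y = 234/5

234/5


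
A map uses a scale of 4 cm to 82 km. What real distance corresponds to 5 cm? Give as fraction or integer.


Map scale: 4 cm = 82 km
Measured distance on map = 5 cm
Set up proportion: 5 * 82 / 4
= 410 / 4
= 205/2 km

205/2


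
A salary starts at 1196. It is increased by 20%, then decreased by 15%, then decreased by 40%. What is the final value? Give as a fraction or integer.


Start: 1196
Step 1: increase by 20% => multiply by 120/100
  1196 * 120/100 = 7176/5
Step 2: decrease by 15% => multiply by 85/100
  7176/5 * 85/100 = 30498/25
Step 3: decrease by 40% => multiply by 60/100
  30498/25 * 60/100 = 91494/125
Final value = 91494/125

91494/125


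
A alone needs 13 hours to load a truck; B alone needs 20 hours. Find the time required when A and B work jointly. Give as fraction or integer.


Rate of A = 1/13 job per hour
Rate of B = 1/20 job per hour
Combined rate = 1/13 + 1/20
Find common denominator: (20 + 13)/(13*20) = 33/260
Combined rate = 33/260 job per hour
Time together = 1 / (33/260) = 260/33 hours

260/33


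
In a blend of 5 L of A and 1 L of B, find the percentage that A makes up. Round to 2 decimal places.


Volume of A = 5 L
Volume of B = 1 L
Total volume = 5 + 1 = 6 L
Percentage of A = (5/6) * 100
= 83.33%

83.33


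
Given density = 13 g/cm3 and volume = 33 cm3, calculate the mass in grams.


Using mass = density * volume
Density = 13 g/cm3
Volume = 33 cm3
Mass = 13 * 33
= 429 g

429


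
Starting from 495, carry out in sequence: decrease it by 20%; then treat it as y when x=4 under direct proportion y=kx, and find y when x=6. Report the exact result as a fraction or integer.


Start with 495.
Step 1: Decrease by 20%: 495 * 80/100 = 396
Step 2: Direct prop: k = (396)/4; new y = k*6 = 396*6/4 = 594
Final result = 594

594


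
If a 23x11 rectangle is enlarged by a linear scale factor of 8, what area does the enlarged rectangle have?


Original dimensions: 23 x 11
Enlargement factor = 8
New width = 23 * 8 = 184
New height = 11 * 8 = 88
New area = 184 * 88 = 16192

16192


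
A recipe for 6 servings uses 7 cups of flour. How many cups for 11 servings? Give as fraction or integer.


Original: 7 cups for 6 servings
Target servings = 11
Scaling factor = 11/6
New amount = 7 * 11/6
= 77/6
= 77/6 cups

77/6


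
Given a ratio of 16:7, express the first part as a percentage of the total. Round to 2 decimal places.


Total parts = 16 + 7 = 23
First part fraction = 16/23
Percentage = (16/23) * 100
= 0.695652 * 100
= 69.57%

69.57


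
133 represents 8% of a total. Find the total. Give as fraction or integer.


Given: 133 is 8% of the whole
Set up: 133 = 8/100 * whole
whole = 133 * 100 / 8
whole = 13300 / 8
whole = 3325/2

3325/2


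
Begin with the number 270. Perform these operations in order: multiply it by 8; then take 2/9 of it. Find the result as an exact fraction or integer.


Start with 270.
Step 1: Multiply by 8: 270 * 8 = 2160
Step 2: Take 2/9: 2160 * 2/9 = 480
Final result = 480

480


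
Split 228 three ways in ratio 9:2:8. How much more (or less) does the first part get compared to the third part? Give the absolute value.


Total parts = 9 + 2 + 8 = 19
Value per part = 228 / 19 = 12
Shares: 9*12=108, 2*12=24, 8*12=96
First share = 108, third share = 96
Difference = |108 - 96| = 12

12


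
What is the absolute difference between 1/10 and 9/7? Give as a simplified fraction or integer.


Simplify: 1/10 = 1/10 and 9/7 = 9/7
Find common denominator: LCD = 70
Convert: 7/70 and 90/70
Difference = |7 - 90|/70 = 83/70
Simplified = 83/70

83/70


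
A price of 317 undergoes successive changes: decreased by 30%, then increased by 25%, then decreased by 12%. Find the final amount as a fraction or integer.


Start: 317
Step 1: decrease by 30% => multiply by 70/100
  317 * 70/100 = 2219/10
Step 2: increase by 25% => multiply by 125/100
  2219/10 * 125/100 = 2219/8
Step 3: decrease by 12% => multiply by 88/100
  2219/8 * 88/100 = 24409/100
Final value = 24409/100

24409/100


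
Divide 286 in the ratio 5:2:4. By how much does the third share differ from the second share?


Total parts = 5 + 2 + 4 = 11
Value per part = 286 / 11 = 26
Shares: 5*26=130, 2*26=52, 4*26=104
Third share = 104, second share = 52
Difference = |104 - 52| = 52

52


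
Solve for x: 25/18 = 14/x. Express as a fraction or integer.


Setting up: 25/18 = 14/x
Cross multiply: 25 * x = 18 * 14
25x = 252
x = 252/25
x = 252/25

252/25


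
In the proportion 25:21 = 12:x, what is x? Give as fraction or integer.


Setting up: 25/21 = 12/x
Cross multiply: 25 * x = 21 * 12
25x = 252
x = 252/25
x = 252/25

252/25


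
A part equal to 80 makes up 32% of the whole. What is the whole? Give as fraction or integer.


Given: 80 is 32% of the whole
Set up: 80 = 32/100 * whole
whole = 80 * 100 / 32
whole = 8000 / 32
whole = 250

250


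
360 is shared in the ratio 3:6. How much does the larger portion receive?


Total parts = 3 + 6 = 9
Value per part = 360 / 9 = 40
First share = 3 * 40 = 120
Second share = 6 * 40 = 240
Larger share = 240

240


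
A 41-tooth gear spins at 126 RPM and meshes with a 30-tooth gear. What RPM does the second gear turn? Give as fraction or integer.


Gear ratio: teeth_A * RPM_A = teeth_B * RPM_B
41 * 126 = 30 * RPM_B
5166 = 30 * RPM_B
RPM_B = 5166 / 30
RPM_B = 861/5

861/5


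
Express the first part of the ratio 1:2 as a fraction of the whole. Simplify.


Total parts = 1 + 2 = 3
First part fraction = 1/3
Simplify: 1/3 = 1/3

1/3


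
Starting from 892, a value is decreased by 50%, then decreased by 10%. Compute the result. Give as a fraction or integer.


Start: 892
Step 1: decrease by 50% => multiply by 50/100
  892 * 50/100 = 446
Step 2: decrease by 10% => multiply by 90/100
  446 * 90/100 = 2007/5
Final value = 2007/5

2007/5


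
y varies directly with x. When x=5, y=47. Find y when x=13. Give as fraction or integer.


Direct proportion: y = kx
Find k: k = 47/5 = 47/5
Compute y at x=13: y = 47/5 * 13
y = 611/5

611/5


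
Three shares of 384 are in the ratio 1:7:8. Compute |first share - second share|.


Total parts = 1 + 7 + 8 = 16
Value per part = 384 / 16 = 24
Shares: 1*24=24, 7*24=168, 8*24=192
First share = 24, second share = 168
Difference = |24 - 168| = 144

144


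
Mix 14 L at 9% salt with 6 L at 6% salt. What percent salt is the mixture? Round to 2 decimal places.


Solute in mixture 1 = 9% of 14 L = 14*9/100 = 63/50 L
Solute in mixture 2 = 6% of 6 L = 6*6/100 = 9/25 L
Total solute = 63/50 + 9/25 = 81/50 L
Total volume = 14 + 6 = 20 L
Final concentration = 81/50/20 * 100 = 8.10%

8.10


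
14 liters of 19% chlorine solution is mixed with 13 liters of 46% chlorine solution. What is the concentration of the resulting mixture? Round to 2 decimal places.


Solute in mixture 1 = 19% of 14 L = 14*19/100 = 133/50 L
Solute in mixture 2 = 46% of 13 L = 13*46/100 = 299/50 L
Total solute = 133/50 + 299/50 = 216/25 L
Total volume = 14 + 13 = 27 L
Final concentration = 216/25/27 * 100 = 32.00%

32.00


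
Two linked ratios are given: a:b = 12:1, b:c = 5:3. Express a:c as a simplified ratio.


Given a:b = 12:1 and b:c = 5:3
Make b consistent. Multiply first ratio by 5: a:b = 60:5
Multiply second ratio by 1: b:c = 5:3
Now b = 5 in both, so a:b:c = 60:5:3
Therefore a:c = 60:3
Simplify by GCD: a:c = 20:1

20:1


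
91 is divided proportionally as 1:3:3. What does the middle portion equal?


Ratio = 1:3:3
Total parts = 1 + 3 + 3 = 7
Value per part = 91 / 7 = 13
First share = 1 * 13 = 13
Middle share = 3 * 13 = 39
Third share = 3 * 13 = 39

39


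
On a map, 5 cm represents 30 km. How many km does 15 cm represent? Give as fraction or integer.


Map scale: 5 cm = 30 km
Measured distance on map = 15 cm
Set up proportion: 15 * 30 / 5
= 450 / 5
= 90 km

90


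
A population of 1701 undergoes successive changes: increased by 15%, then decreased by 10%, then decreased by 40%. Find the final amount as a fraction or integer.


Start: 1701
Step 1: increase by 15% => multiply by 115/100
  1701 * 115/100 = 39123/20
Step 2: decrease by 10% => multiply by 90/100
  39123/20 * 90/100 = 352107/200
Step 3: decrease by 40% => multiply by 60/100
  352107/200 * 60/100 = 1056321/1000
Final value = 1056321/1000

1056321/1000


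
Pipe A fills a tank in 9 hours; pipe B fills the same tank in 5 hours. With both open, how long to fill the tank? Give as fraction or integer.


Rate of A = 1/9 job per hour
Rate of B = 1/5 job per hour
Combined rate = 1/9 + 1/5
Find common denominator: (5 + 9)/(9*5) = 14/45
Combined rate = 14/45 job per hour
Time together = 1 / (14/45) = 45/14 hours

45/14


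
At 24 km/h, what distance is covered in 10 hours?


Using distance = speed * time
Speed = 24 km/h
Time = 10 hours
Distance = 24 * 10
= 240 km

240


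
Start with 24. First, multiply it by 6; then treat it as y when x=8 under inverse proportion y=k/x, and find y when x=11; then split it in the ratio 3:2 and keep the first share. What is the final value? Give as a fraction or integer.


Start with 24.
Step 1: Multiply by 6: 24 * 6 = 144
Step 2: Inverse prop: k = (144)*8; new y = k/11 = 144*8/11 = 1152/11
Step 3: Split 3:2, first share = 1152/11 * 3/5 = 3456/55
Final result = 3456/55

3456/55


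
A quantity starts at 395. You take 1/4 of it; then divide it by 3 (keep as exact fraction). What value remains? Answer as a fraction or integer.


Start with 395.
Step 1: Take 1/4: 395 * 1/4 = 395/4
Step 2: Divide by 3: 395/4 / 3 = 395/12
Final result = 395/12

395/12


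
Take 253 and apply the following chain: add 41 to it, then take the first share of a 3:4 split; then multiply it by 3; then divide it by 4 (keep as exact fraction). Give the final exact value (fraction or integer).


Start with 253.
Step 1: Add 41: 253+41=294; split 3:4 first = 294*3/7 = 126
Step 2: Multiply by 3: 126 * 3 = 378
Step 3: Divide by 4: 378 / 4 = 189/2
Final result = 189/2

189/2


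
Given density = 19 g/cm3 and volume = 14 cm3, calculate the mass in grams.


Using mass = density * volume
Density = 19 g/cm3
Volume = 14 cm3
Mass = 19 * 14
= 266 g

266


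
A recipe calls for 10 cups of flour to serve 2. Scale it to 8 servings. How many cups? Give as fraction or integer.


Original: 10 cups for 2 servings
Target servings = 8
Scaling factor = 8/2
New amount = 10 * 8/2
= 80/2
= 40 cups

40


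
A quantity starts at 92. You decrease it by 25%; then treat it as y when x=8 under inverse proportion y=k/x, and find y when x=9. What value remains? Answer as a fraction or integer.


Start with 92.
Step 1: Decrease by 25%: 92 * 75/100 = 69
Step 2: Inverse prop: k = (69)*8; new y = k/9 = 69*8/9 = 184/3
Final result = 184/3

184/3


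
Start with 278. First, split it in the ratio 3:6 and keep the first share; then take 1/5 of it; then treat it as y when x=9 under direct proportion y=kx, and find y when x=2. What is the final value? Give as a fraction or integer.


Start with 278.
Step 1: Split 3:6, first share = 278 * 3/9 = 278/3
Step 2: Take 1/5: 278/3 * 1/5 = 278/15
Step 3: Direct prop: k = (278/15)/9; new y = k*2 = 278/15*2/9 = 556/135
Final result = 556/135

556/135


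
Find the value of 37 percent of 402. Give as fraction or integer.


Compute 37% of 402
Convert percentage: 37% = 37/100
Multiply: 402 * 37/100
= 14874/100
= 7437/50

7437/50


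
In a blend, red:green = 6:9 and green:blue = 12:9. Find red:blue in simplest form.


Given a:b = 6:9 and b:c = 12:9
Make b consistent. Multiply first ratio by 12: a:b = 72:108
Multiply second ratio by 9: b:c = 108:81
Now b = 108 in both, so a:b:c = 72:108:81
Therefore a:c = 72:81
Simplify by GCD: a:c = 8:9

8:9


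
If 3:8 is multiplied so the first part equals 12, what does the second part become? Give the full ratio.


Original ratio: 3:8
First term target: 12
Scale factor = 12 / 3 = 4
Multiply second term: 8 * 4 = 32
Equivalent ratio = 12:32

12:32


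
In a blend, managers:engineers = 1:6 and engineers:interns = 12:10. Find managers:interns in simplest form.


Given a:b = 1:6 and b:c = 12:10
Make b consistent. Multiply first ratio by 12: a:b = 12:72
Multiply second ratio by 6: b:c = 72:60
Now b = 72 in both, so a:b:c = 12:72:60
Therefore a:c = 12:60
Simplify by GCD: a:c = 1:5

1:5


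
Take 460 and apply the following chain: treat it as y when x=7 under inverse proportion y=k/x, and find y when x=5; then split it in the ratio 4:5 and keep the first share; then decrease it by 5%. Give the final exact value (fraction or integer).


Start with 460.
Step 1: Inverse prop: k = (460)*7; new y = k/5 = 460*7/5 = 644
Step 2: Split 4:5, first share = 644 * 4/9 = 2576/9
Step 3: Decrease by 5%: 2576/9 * 95/100 = 12236/45
Final result = 12236/45

12236/45


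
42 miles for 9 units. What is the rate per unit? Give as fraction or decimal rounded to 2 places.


Total miles = 42
Number of units = 9
Unit rate = 42 / 9
= 4.67 miles per unit

4.67


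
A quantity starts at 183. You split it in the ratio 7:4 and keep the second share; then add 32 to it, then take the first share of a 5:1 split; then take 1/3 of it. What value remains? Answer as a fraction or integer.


Start with 183.
Step 1: Split 7:4, second share = 183 * 4/11 = 732/11
Step 2: Add 32: 732/11+32=1084/11; split 5:1 first = 1084/11*5/6 = 2710/33
Step 3: Take 1/3: 2710/33 * 1/3 = 2710/99
Final result = 2710/99

2710/99


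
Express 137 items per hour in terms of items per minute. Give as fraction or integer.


Converting from per hour to per minute
Rate = 137 items per hour
Divide by 60: 137/60
= 137/60 items per minute

137/60


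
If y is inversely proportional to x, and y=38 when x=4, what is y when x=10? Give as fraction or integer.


Inverse proportion: y = k/x
Find k: k = 4 * 38 = 152
Compute y at x=10: y = 152/10
y = 76/5

76/5


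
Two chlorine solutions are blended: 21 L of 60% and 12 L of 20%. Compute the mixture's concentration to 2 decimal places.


Solute in mixture 1 = 60% of 21 L = 21*60/100 = 63/5 L
Solute in mixture 2 = 20% of 12 L = 12*20/100 = 12/5 L
Total solute = 63/5 + 12/5 = 15 L
Total volume = 21 + 12 = 33 L
Final concentration = 15/33 * 100 = 45.45%

45.45


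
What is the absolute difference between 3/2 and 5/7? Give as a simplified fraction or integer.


Simplify: 3/2 = 3/2 and 5/7 = 5/7
Find common denominator: LCD = 14
Convert: 21/14 and 10/14
Difference = |21 - 10|/14 = 11/14
Simplified = 11/14

11/14


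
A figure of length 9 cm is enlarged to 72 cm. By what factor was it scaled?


Original length = 9 cm
Scaled length = 72 cm
Scale factor = 72 / 9
= 8

8


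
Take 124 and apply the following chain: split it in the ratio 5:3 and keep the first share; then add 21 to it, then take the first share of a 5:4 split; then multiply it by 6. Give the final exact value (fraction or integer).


Start with 124.
Step 1: Split 5:3, first share = 124 * 5/8 = 155/2
Step 2: Add 21: 155/2+21=197/2; split 5:4 first = 197/2*5/9 = 985/18
Step 3: Multiply by 6: 985/18 * 6 = 985/3
Final result = 985/3

985/3


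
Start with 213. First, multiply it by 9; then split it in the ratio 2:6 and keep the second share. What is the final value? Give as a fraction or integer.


Start with 213.
Step 1: Multiply by 9: 213 * 9 = 1917
Step 2: Split 2:6, second share = 1917 * 6/8 = 5751/4
Final result = 5751/4

5751/4


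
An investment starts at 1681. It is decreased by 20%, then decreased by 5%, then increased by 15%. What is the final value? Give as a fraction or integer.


Start: 1681
Step 1: decrease by 20% => multiply by 80/100
  1681 * 80/100 = 6724/5
Step 2: decrease by 5% => multiply by 95/100
  6724/5 * 95/100 = 31939/25
Step 3: increase by 15% => multiply by 115/100
  31939/25 * 115/100 = 734597/500
Final value = 734597/500

734597/500


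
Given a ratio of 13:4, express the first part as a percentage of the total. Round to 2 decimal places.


Total parts = 13 + 4 = 17
First part fraction = 13/17
Percentage = (13/17) * 100
= 0.764706 * 100
= 76.47%

76.47


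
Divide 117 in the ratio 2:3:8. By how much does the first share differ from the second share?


Total parts = 2 + 3 + 8 = 13
Value per part = 117 / 13 = 9
Shares: 2*9=18, 3*9=27, 8*9=72
First share = 18, second share = 27
Difference = |18 - 27| = 9

9
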